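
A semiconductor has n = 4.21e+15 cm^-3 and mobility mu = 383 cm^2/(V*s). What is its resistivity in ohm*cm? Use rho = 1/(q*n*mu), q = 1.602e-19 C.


Step 1: sigma = q * n * mu = 1.602e-19 * 4.21e+15 * 383 = 2.58311e-01 S/cm
Step 2: rho = 1 / sigma = 1 / 2.58311e-01 = 3.871 ohm*cm

3.871


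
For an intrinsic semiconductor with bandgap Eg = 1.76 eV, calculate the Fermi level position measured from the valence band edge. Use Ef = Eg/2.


Step 1: For an intrinsic semiconductor, the Fermi level sits at midgap.
Step 2: Ef = Eg / 2 = 1.76 / 2 = 0.88 eV

0.88


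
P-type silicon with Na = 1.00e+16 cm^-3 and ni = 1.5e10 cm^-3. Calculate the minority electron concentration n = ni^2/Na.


Step 1: Majority hole concentration p ≈ Na = 1.00e+16 cm^-3
Step 2: n = ni^2 / Na = (1.5e10)^2 / 1.00e+16
Step 3: n = 2.25e+04 cm^-3

2.25e+04


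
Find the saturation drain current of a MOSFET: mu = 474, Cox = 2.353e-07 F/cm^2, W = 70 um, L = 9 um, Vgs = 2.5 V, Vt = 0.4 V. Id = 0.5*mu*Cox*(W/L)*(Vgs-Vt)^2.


Step 1: Overdrive voltage Vov = Vgs - Vt = 2.5 - 0.4 = 2.1 V
Step 2: W/L = 70/9 = 7.77778
Step 3: Id = 0.5 * 474 * 2.353e-07 * 7.77778 * 2.1^2
Step 4: Id = 1.91e-03 A

1.91e-03


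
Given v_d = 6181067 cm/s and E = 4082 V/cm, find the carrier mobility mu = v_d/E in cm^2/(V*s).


Step 1: mu = v_d / E
Step 2: mu = 6181067 / 4082
Step 3: mu = 1514.23 cm^2/(V*s)

1514.23


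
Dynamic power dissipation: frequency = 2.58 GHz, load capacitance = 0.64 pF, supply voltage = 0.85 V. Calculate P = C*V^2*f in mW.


Step 1: V^2 = 0.85^2 = 0.7225 V^2
Step 2: P = C*V^2*f = 0.64e-12 F * 0.7225 * 2.58e9 Hz
Step 3: P = 1.192992e-03 W
Step 4: P = 1.193 mW

1.193


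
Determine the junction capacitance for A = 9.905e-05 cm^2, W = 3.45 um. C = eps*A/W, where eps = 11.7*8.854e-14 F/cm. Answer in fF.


Step 1: eps_Si = 11.7 * 8.854e-14 = 1.035918e-12 F/cm
Step 2: W in cm = 3.45 * 1e-4 = 3.45e-04 cm
Step 3: C = 1.035918e-12 * 9.905e-05 / 3.45e-04 = 2.974136e-13 F
Step 4: C = 297.41 fF

297.41


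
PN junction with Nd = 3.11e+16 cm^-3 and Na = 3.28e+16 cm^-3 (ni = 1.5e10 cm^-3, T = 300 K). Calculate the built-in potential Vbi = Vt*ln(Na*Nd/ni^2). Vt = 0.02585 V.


Step 1: Compute Na*Nd/ni^2 = 3.28e+16 * 3.11e+16 / (1.5e10)^2 = 4.5337e+12
Step 2: ln(4.5337e+12) = 29.1426
Step 3: Vbi = 0.02585 * 29.1426 = 0.753 V

0.753


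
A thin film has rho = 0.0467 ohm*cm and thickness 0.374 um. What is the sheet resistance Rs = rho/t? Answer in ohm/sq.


Step 1: Convert thickness to cm: t = 0.374 um = 3.7400e-05 cm
Step 2: Rs = rho / t = 0.0467 / 3.7400e-05
Step 3: Rs = 1248.7 ohm/sq

1248.7


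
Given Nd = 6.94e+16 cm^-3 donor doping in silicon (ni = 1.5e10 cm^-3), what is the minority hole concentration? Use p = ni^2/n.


Step 1: Since Nd >> ni, n ≈ Nd = 6.94e+16 cm^-3
Step 2: p = ni^2 / n = (1.5e10)^2 / 6.94e+16
Step 3: p = 2.25e20 / 6.94e+16 = 3.24e+03 cm^-3

3.24e+03


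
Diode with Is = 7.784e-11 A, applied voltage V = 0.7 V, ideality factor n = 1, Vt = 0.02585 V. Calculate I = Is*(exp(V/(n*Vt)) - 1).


Step 1: V/(n*Vt) = 0.7/(1*0.02585) = 27.0793
Step 2: exp(27.0793) = 5.7596e+11
Step 3: I = 7.784e-11 * (5.7596e+11 - 1) = 4.48e+01 A

4.48e+01


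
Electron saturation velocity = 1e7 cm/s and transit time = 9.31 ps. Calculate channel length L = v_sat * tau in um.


Step 1: tau in seconds = 9.31 ps * 1e-12 = 9.3100e-12 s
Step 2: L = v_sat * tau = 1e7 * 9.3100e-12 = 9.3100e-05 cm
Step 3: L in um = 9.3100e-05 * 1e4 = 0.931 um

0.931


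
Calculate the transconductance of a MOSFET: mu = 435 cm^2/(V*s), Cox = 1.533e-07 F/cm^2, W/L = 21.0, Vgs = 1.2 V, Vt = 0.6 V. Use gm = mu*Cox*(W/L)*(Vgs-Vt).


Step 1: Vov = Vgs - Vt = 1.2 - 0.6 = 0.6 V
Step 2: gm = mu * Cox * (W/L) * Vov
Step 3: gm = 435 * 1.533e-07 * 21.0 * 0.6 = 8.40e-04 S

8.40e-04


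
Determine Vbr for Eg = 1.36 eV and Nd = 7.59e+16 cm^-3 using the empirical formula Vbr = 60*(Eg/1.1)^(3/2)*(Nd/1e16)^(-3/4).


Step 1: Eg/1.1 = 1.36/1.1 = 1.236364
Step 2: (Eg/1.1)^1.5 = 1.236364^1.5 = 1.374737
Step 3: (Nd/1e16)^(-0.75) = (7.59)^(-0.75) = 0.218685
Step 4: Vbr = 60 * 1.374737 * 0.218685 = 18.0 V

18.0


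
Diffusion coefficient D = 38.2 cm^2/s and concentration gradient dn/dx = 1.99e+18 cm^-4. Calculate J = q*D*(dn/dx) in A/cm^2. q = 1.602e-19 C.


Step 1: J = q * D * (dn/dx)
Step 2: J = 1.602e-19 * 38.2 * 1.99e+18
Step 3: J = 1.22e+01 A/cm^2

1.22e+01


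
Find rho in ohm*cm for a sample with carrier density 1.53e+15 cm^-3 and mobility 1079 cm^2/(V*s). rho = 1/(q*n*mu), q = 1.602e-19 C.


Step 1: sigma = q * n * mu = 1.602e-19 * 1.53e+15 * 1079 = 2.64469e-01 S/cm
Step 2: rho = 1 / sigma = 1 / 2.64469e-01 = 3.781 ohm*cm

3.781


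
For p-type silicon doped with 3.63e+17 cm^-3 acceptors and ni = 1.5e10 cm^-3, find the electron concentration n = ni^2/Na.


Step 1: Majority hole concentration p ≈ Na = 3.63e+17 cm^-3
Step 2: n = ni^2 / Na = (1.5e10)^2 / 3.63e+17
Step 3: n = 6.20e+02 cm^-3

6.20e+02


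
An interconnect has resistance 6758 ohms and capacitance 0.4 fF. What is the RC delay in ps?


Step 1: tau = R * C
Step 2: tau = 6758 * 0.4 fF = 6758 * 4.0e-16 F
Step 3: tau = 2.7032e-12 s = 2.7032 ps

2.7032


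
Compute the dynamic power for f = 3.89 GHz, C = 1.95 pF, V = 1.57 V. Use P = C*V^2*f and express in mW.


Step 1: V^2 = 1.57^2 = 2.4649 V^2
Step 2: P = C*V^2*f = 1.95e-12 F * 2.4649 * 3.89e9 Hz
Step 3: P = 1.869749895e-02 W
Step 4: P = 18.697 mW

18.697


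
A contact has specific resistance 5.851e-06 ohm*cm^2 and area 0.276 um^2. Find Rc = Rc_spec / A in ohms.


Step 1: Convert area to cm^2: 0.276 um^2 = 2.7600e-09 cm^2
Step 2: Rc = Rc_spec / A = 5.851e-06 / 2.7600e-09
Step 3: Rc = 2.12e+03 ohms

2.12e+03


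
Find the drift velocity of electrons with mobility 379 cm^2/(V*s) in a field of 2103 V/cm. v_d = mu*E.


Step 1: v_d = mu * E
Step 2: v_d = 379 * 2103 = 797037
Step 3: v_d = 7.97e+05 cm/s

7.97e+05


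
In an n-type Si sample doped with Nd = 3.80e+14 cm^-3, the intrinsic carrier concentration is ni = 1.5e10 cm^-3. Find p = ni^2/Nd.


Step 1: Since Nd >> ni, n ≈ Nd = 3.80e+14 cm^-3
Step 2: p = ni^2 / n = (1.5e10)^2 / 3.80e+14
Step 3: p = 2.25e20 / 3.80e+14 = 5.92e+05 cm^-3

5.92e+05


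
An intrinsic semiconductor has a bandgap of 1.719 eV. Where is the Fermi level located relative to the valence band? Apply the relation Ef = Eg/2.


Step 1: For an intrinsic semiconductor, the Fermi level sits at midgap.
Step 2: Ef = Eg / 2 = 1.719 / 2 = 0.8595 eV

0.8595


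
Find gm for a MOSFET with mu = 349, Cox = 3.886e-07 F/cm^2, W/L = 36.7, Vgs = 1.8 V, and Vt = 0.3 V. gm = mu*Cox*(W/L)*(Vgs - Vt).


Step 1: Vov = Vgs - Vt = 1.8 - 0.3 = 1.5 V
Step 2: gm = mu * Cox * (W/L) * Vov
Step 3: gm = 349 * 3.886e-07 * 36.7 * 1.5 = 7.47e-03 S

7.47e-03


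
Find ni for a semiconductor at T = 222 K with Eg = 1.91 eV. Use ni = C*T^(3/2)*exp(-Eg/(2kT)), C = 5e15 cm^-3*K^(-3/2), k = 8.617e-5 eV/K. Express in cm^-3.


Step 1: Compute kT = 8.617e-5 * 222 = 0.01912974 eV
Step 2: Exponent = -Eg/(2kT) = -1.91/(2*0.01912974) = -49.92227
Step 3: T^(3/2) = 222^1.5 = 3307.73
Step 4: ni = 5e15 * 3307.73 * exp(-49.92227) = 3.45e-03 cm^-3

3.45e-03


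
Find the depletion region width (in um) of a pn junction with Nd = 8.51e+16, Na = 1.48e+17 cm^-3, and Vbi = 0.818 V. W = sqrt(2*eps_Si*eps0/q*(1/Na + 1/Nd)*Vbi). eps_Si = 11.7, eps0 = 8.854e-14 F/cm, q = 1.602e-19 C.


Step 1: 1/Na + 1/Nd = 1/1.48e+17 + 1/8.51e+16 = 1.85076e-17
Step 2: 2*eps*eps0/q = 2*11.7*8.854e-14/1.602e-19 = 1.293281e+07
Step 3: W^2 = 1.293281e+07 * 1.85076e-17 * 0.818 = 1.95793e-10
Step 4: W = sqrt(1.95793e-10) = 1.399e-05 cm = 0.1399 um

0.1399


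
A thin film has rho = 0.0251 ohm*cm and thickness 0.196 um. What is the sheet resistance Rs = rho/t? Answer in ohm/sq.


Step 1: Convert thickness to cm: t = 0.196 um = 1.9600e-05 cm
Step 2: Rs = rho / t = 0.0251 / 1.9600e-05
Step 3: Rs = 1280.6 ohm/sq

1280.6


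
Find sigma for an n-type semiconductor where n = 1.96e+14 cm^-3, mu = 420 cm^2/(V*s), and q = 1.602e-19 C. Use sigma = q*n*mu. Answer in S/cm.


Step 1: sigma = q * n * mu
Step 2: sigma = 1.602e-19 * 1.96e+14 * 420
Step 3: sigma = 1.319e-02 S/cm

1.319e-02


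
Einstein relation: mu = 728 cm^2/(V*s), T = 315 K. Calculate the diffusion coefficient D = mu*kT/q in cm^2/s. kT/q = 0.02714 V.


Step 1: D = mu * (kT/q)
Step 2: D = 728 * 0.02714
Step 3: D = 19.76 cm^2/s

19.76


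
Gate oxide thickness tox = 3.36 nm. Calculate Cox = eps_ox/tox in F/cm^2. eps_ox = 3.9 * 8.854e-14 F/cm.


Step 1: eps_ox = 3.9 * 8.854e-14 = 3.45306e-13 F/cm
Step 2: tox in cm = 3.36 nm * 1e-7 = 3.3600e-07 cm
Step 3: Cox = 3.45306e-13 / 3.3600e-07 = 1.03e-06 F/cm^2

1.03e-06


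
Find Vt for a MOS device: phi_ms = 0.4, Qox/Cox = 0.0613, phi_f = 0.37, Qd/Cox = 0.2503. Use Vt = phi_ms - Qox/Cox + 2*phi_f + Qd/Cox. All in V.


Step 1: Vt = phi_ms - Qox/Cox + 2*phi_f + Qd/Cox
Step 2: Vt = 0.4 - 0.0613 + 2*0.37 + 0.2503
Step 3: Vt = 0.4 - 0.0613 + 0.74 + 0.2503
Step 4: Vt = 1.329 V

1.329


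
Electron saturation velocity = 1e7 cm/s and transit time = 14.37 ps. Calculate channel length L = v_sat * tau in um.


Step 1: tau in seconds = 14.37 ps * 1e-12 = 1.4370e-11 s
Step 2: L = v_sat * tau = 1e7 * 1.4370e-11 = 1.4370e-04 cm
Step 3: L in um = 1.4370e-04 * 1e4 = 1.437 um

1.437


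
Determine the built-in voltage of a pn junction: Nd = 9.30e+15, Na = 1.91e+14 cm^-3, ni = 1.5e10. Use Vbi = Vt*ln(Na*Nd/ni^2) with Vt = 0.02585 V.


Step 1: Compute Na*Nd/ni^2 = 1.91e+14 * 9.30e+15 / (1.5e10)^2 = 7.8947e+09
Step 2: ln(7.8947e+09) = 22.7895
Step 3: Vbi = 0.02585 * 22.7895 = 0.589 V

0.589


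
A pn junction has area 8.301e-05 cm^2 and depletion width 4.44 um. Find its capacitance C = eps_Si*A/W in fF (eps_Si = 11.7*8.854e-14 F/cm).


Step 1: eps_Si = 11.7 * 8.854e-14 = 1.035918e-12 F/cm
Step 2: W in cm = 4.44 * 1e-4 = 4.44e-04 cm
Step 3: C = 1.035918e-12 * 8.301e-05 / 4.44e-04 = 1.936747e-13 F
Step 4: C = 193.67 fF

193.67


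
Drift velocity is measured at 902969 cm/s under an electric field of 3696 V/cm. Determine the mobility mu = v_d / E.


Step 1: mu = v_d / E
Step 2: mu = 902969 / 3696
Step 3: mu = 244.31 cm^2/(V*s)

244.31


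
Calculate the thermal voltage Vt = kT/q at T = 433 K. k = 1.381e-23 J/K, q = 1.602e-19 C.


Step 1: kT = 1.381e-23 * 433 = 5.97973e-21 J
Step 2: Vt = kT/q = 5.97973e-21 / 1.602e-19
Step 3: Vt = 0.03733 V

0.03733


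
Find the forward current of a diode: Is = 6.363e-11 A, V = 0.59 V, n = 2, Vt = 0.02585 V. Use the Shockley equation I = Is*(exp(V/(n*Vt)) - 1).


Step 1: V/(n*Vt) = 0.59/(2*0.02585) = 11.4120
Step 2: exp(11.4120) = 9.0400e+04
Step 3: I = 6.363e-11 * (9.0400e+04 - 1) = 5.75e-06 A

5.75e-06


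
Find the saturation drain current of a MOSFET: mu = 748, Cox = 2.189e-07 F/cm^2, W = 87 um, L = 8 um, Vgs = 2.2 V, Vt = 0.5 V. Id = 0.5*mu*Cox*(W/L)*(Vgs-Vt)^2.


Step 1: Overdrive voltage Vov = Vgs - Vt = 2.2 - 0.5 = 1.7 V
Step 2: W/L = 87/8 = 10.875
Step 3: Id = 0.5 * 748 * 2.189e-07 * 10.875 * 1.7^2
Step 4: Id = 2.57e-03 A

2.57e-03


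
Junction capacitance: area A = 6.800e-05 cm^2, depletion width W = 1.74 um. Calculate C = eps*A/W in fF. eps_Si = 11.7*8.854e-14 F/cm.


Step 1: eps_Si = 11.7 * 8.854e-14 = 1.035918e-12 F/cm
Step 2: W in cm = 1.74 * 1e-4 = 1.74e-04 cm
Step 3: C = 1.035918e-12 * 6.800e-05 / 1.74e-04 = 4.048415e-13 F
Step 4: C = 404.84 fF

404.84


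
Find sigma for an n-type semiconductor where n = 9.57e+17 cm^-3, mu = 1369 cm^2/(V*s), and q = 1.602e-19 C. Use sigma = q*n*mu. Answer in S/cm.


Step 1: sigma = q * n * mu
Step 2: sigma = 1.602e-19 * 9.57e+17 * 1369
Step 3: sigma = 2.099e+02 S/cm

2.099e+02


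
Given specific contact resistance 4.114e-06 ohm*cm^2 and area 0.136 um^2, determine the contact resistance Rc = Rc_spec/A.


Step 1: Convert area to cm^2: 0.136 um^2 = 1.3600e-09 cm^2
Step 2: Rc = Rc_spec / A = 4.114e-06 / 1.3600e-09
Step 3: Rc = 3.03e+03 ohms

3.03e+03


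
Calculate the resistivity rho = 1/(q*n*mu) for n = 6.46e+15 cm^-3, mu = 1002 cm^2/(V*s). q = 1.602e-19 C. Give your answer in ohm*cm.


Step 1: sigma = q * n * mu = 1.602e-19 * 6.46e+15 * 1002 = 1.03696e+00 S/cm
Step 2: rho = 1 / sigma = 1 / 1.03696e+00 = 0.9644 ohm*cm

0.9644


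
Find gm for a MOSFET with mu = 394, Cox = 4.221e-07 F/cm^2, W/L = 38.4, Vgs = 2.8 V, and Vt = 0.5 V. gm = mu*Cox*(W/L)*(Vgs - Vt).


Step 1: Vov = Vgs - Vt = 2.8 - 0.5 = 2.3 V
Step 2: gm = mu * Cox * (W/L) * Vov
Step 3: gm = 394 * 4.221e-07 * 38.4 * 2.3 = 1.47e-02 S

1.47e-02


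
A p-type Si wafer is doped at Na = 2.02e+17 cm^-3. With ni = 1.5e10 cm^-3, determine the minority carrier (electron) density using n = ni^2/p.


Step 1: Majority hole concentration p ≈ Na = 2.02e+17 cm^-3
Step 2: n = ni^2 / Na = (1.5e10)^2 / 2.02e+17
Step 3: n = 1.11e+03 cm^-3

1.11e+03


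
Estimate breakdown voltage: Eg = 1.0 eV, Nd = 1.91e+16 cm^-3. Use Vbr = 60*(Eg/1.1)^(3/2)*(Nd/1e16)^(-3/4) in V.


Step 1: Eg/1.1 = 1.0/1.1 = 0.909091
Step 2: (Eg/1.1)^1.5 = 0.909091^1.5 = 0.866784
Step 3: (Nd/1e16)^(-0.75) = (1.91)^(-0.75) = 0.615496
Step 4: Vbr = 60 * 0.866784 * 0.615496 = 32.0 V

32.0


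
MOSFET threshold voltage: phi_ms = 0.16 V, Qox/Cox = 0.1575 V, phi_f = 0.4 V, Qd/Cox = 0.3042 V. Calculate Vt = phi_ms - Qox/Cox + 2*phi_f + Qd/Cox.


Step 1: Vt = phi_ms - Qox/Cox + 2*phi_f + Qd/Cox
Step 2: Vt = 0.16 - 0.1575 + 2*0.4 + 0.3042
Step 3: Vt = 0.16 - 0.1575 + 0.8 + 0.3042
Step 4: Vt = 1.1067 V

1.1067


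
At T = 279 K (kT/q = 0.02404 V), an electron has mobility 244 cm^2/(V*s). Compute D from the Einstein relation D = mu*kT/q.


Step 1: D = mu * (kT/q)
Step 2: D = 244 * 0.02404
Step 3: D = 5.87 cm^2/s

5.87


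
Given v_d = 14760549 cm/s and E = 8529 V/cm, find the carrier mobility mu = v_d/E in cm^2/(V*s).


Step 1: mu = v_d / E
Step 2: mu = 14760549 / 8529
Step 3: mu = 1730.63 cm^2/(V*s)

1730.63


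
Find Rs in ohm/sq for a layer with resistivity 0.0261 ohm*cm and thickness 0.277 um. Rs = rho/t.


Step 1: Convert thickness to cm: t = 0.277 um = 2.7700e-05 cm
Step 2: Rs = rho / t = 0.0261 / 2.7700e-05
Step 3: Rs = 942.2 ohm/sq

942.2


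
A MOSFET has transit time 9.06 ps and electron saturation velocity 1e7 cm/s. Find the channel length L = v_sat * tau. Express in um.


Step 1: tau in seconds = 9.06 ps * 1e-12 = 9.0600e-12 s
Step 2: L = v_sat * tau = 1e7 * 9.0600e-12 = 9.0600e-05 cm
Step 3: L in um = 9.0600e-05 * 1e4 = 0.906 um

0.906


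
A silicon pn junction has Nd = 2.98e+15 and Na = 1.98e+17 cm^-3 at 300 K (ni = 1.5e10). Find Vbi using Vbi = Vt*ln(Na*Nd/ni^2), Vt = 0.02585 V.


Step 1: Compute Na*Nd/ni^2 = 1.98e+17 * 2.98e+15 / (1.5e10)^2 = 2.6224e+12
Step 2: ln(2.6224e+12) = 28.5951
Step 3: Vbi = 0.02585 * 28.5951 = 0.739 V

0.739


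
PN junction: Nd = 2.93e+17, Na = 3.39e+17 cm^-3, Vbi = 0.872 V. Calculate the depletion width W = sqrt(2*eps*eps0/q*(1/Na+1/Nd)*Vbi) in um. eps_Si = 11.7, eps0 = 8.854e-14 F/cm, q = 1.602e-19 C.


Step 1: 1/Na + 1/Nd = 1/3.39e+17 + 1/2.93e+17 = 6.36282e-18
Step 2: 2*eps*eps0/q = 2*11.7*8.854e-14/1.602e-19 = 1.293281e+07
Step 3: W^2 = 1.293281e+07 * 6.36282e-18 * 0.872 = 7.17561e-11
Step 4: W = sqrt(7.17561e-11) = 8.471e-06 cm = 0.08471 um

0.08471


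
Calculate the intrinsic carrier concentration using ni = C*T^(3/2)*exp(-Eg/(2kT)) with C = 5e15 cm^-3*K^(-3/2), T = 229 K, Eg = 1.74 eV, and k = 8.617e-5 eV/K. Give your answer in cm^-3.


Step 1: Compute kT = 8.617e-5 * 229 = 0.01973293 eV
Step 2: Exponent = -Eg/(2kT) = -1.74/(2*0.01973293) = -44.08874
Step 3: T^(3/2) = 229^1.5 = 3465.40
Step 4: ni = 5e15 * 3465.40 * exp(-44.08874) = 1.23e+00 cm^-3

1.23e+00


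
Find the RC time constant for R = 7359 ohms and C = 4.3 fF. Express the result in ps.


Step 1: tau = R * C
Step 2: tau = 7359 * 4.3 fF = 7359 * 4.3e-15 F
Step 3: tau = 3.16437e-11 s = 31.6437 ps

31.6437


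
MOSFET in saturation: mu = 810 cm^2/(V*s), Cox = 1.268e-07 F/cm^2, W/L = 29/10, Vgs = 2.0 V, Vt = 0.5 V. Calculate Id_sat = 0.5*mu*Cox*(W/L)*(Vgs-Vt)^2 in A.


Step 1: Overdrive voltage Vov = Vgs - Vt = 2.0 - 0.5 = 1.5 V
Step 2: W/L = 29/10 = 2.9
Step 3: Id = 0.5 * 810 * 1.268e-07 * 2.9 * 1.5^2
Step 4: Id = 3.35e-04 A

3.35e-04


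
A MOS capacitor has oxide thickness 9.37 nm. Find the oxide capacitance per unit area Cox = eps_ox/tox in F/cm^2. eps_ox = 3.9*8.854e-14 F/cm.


Step 1: eps_ox = 3.9 * 8.854e-14 = 3.45306e-13 F/cm
Step 2: tox in cm = 9.37 nm * 1e-7 = 9.3700e-07 cm
Step 3: Cox = 3.45306e-13 / 9.3700e-07 = 3.69e-07 F/cm^2

3.69e-07


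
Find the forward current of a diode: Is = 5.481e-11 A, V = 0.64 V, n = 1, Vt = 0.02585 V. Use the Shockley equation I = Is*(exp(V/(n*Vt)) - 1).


Step 1: V/(n*Vt) = 0.64/(1*0.02585) = 24.7582
Step 2: exp(24.7582) = 5.6539e+10
Step 3: I = 5.481e-11 * (5.6539e+10 - 1) = 3.10e+00 A

3.10e+00


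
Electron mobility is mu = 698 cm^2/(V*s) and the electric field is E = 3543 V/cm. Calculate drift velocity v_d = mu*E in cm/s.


Step 1: v_d = mu * E
Step 2: v_d = 698 * 3543 = 2473014
Step 3: v_d = 2.47e+06 cm/s

2.47e+06


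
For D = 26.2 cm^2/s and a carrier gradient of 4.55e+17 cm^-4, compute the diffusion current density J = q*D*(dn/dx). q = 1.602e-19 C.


Step 1: J = q * D * (dn/dx)
Step 2: J = 1.602e-19 * 26.2 * 4.55e+17
Step 3: J = 1.91e+00 A/cm^2

1.91e+00


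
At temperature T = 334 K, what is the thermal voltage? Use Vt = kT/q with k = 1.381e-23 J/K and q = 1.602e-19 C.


Step 1: kT = 1.381e-23 * 334 = 4.61254e-21 J
Step 2: Vt = kT/q = 4.61254e-21 / 1.602e-19
Step 3: Vt = 0.02879 V

0.02879


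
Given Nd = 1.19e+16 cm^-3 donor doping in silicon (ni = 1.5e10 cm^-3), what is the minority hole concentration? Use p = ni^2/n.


Step 1: Since Nd >> ni, n ≈ Nd = 1.19e+16 cm^-3
Step 2: p = ni^2 / n = (1.5e10)^2 / 1.19e+16
Step 3: p = 2.25e20 / 1.19e+16 = 1.89e+04 cm^-3

1.89e+04


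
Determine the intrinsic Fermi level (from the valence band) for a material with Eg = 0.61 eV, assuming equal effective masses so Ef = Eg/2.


Step 1: For an intrinsic semiconductor, the Fermi level sits at midgap.
Step 2: Ef = Eg / 2 = 0.61 / 2 = 0.305 eV

0.305


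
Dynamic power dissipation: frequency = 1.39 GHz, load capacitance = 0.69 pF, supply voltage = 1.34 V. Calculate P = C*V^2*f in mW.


Step 1: V^2 = 1.34^2 = 1.7956 V^2
Step 2: P = C*V^2*f = 0.69e-12 F * 1.7956 * 1.39e9 Hz
Step 3: P = 1.72215996e-03 W
Step 4: P = 1.722 mW

1.722


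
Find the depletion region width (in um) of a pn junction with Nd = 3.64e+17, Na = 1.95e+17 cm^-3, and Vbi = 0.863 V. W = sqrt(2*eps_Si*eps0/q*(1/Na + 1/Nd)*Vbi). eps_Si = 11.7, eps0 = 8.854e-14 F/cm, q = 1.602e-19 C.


Step 1: 1/Na + 1/Nd = 1/1.95e+17 + 1/3.64e+17 = 7.87546e-18
Step 2: 2*eps*eps0/q = 2*11.7*8.854e-14/1.602e-19 = 1.293281e+07
Step 3: W^2 = 1.293281e+07 * 7.87546e-18 * 0.863 = 8.78981e-11
Step 4: W = sqrt(8.78981e-11) = 9.375e-06 cm = 0.09375 um

0.09375


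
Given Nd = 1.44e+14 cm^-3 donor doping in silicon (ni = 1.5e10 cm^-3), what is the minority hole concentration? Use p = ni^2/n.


Step 1: Since Nd >> ni, n ≈ Nd = 1.44e+14 cm^-3
Step 2: p = ni^2 / n = (1.5e10)^2 / 1.44e+14
Step 3: p = 2.25e20 / 1.44e+14 = 1.56e+06 cm^-3

1.56e+06


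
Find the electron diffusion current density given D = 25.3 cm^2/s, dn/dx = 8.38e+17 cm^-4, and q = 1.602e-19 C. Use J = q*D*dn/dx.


Step 1: J = q * D * (dn/dx)
Step 2: J = 1.602e-19 * 25.3 * 8.38e+17
Step 3: J = 3.40e+00 A/cm^2

3.40e+00


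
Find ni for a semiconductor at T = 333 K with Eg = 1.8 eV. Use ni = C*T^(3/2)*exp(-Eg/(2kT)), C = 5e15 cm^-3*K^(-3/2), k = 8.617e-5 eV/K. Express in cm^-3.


Step 1: Compute kT = 8.617e-5 * 333 = 0.02869461 eV
Step 2: Exponent = -Eg/(2kT) = -1.8/(2*0.02869461) = -31.36478
Step 3: T^(3/2) = 333^1.5 = 6076.68
Step 4: ni = 5e15 * 6076.68 * exp(-31.36478) = 7.26e+05 cm^-3

7.26e+05


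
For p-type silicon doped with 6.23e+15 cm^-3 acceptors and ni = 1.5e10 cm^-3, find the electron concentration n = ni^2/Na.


Step 1: Majority hole concentration p ≈ Na = 6.23e+15 cm^-3
Step 2: n = ni^2 / Na = (1.5e10)^2 / 6.23e+15
Step 3: n = 3.61e+04 cm^-3

3.61e+04


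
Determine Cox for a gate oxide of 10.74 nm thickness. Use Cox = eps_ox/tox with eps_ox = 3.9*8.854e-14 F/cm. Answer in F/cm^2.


Step 1: eps_ox = 3.9 * 8.854e-14 = 3.45306e-13 F/cm
Step 2: tox in cm = 10.74 nm * 1e-7 = 1.0740e-06 cm
Step 3: Cox = 3.45306e-13 / 1.0740e-06 = 3.22e-07 F/cm^2

3.22e-07


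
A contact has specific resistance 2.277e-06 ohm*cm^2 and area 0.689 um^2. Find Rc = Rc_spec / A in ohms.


Step 1: Convert area to cm^2: 0.689 um^2 = 6.8900e-09 cm^2
Step 2: Rc = Rc_spec / A = 2.277e-06 / 6.8900e-09
Step 3: Rc = 3.30e+02 ohms

3.30e+02


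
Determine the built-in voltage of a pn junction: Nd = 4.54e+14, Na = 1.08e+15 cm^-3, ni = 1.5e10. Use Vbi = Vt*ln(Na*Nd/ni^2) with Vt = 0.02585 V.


Step 1: Compute Na*Nd/ni^2 = 1.08e+15 * 4.54e+14 / (1.5e10)^2 = 2.1792e+09
Step 2: ln(2.1792e+09) = 21.5022
Step 3: Vbi = 0.02585 * 21.5022 = 0.556 V

0.556


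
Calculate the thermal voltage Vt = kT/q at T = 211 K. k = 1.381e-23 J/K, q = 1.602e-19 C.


Step 1: kT = 1.381e-23 * 211 = 2.91391e-21 J
Step 2: Vt = kT/q = 2.91391e-21 / 1.602e-19
Step 3: Vt = 0.01819 V

0.01819


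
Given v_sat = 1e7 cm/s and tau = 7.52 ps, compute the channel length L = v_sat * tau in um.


Step 1: tau in seconds = 7.52 ps * 1e-12 = 7.5200e-12 s
Step 2: L = v_sat * tau = 1e7 * 7.5200e-12 = 7.5200e-05 cm
Step 3: L in um = 7.5200e-05 * 1e4 = 0.752 um

0.752


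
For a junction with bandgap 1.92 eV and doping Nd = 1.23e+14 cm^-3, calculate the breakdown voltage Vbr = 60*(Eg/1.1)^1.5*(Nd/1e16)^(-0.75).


Step 1: Eg/1.1 = 1.92/1.1 = 1.745455
Step 2: (Eg/1.1)^1.5 = 1.745455^1.5 = 2.306020
Step 3: (Nd/1e16)^(-0.75) = (0.0123)^(-0.75) = 27.075168
Step 4: Vbr = 60 * 2.306020 * 27.075168 = 3746.2 V

3746.2


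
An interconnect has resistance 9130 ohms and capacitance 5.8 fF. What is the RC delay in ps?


Step 1: tau = R * C
Step 2: tau = 9130 * 5.8 fF = 9130 * 5.8e-15 F
Step 3: tau = 5.2954e-11 s = 52.954 ps

52.954


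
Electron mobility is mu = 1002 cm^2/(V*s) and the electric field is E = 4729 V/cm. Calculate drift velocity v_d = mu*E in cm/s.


Step 1: v_d = mu * E
Step 2: v_d = 1002 * 4729 = 4738458
Step 3: v_d = 4.74e+06 cm/s

4.74e+06


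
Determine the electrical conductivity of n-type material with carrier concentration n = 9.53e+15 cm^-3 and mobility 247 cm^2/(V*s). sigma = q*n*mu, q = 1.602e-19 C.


Step 1: sigma = q * n * mu
Step 2: sigma = 1.602e-19 * 9.53e+15 * 247
Step 3: sigma = 3.771e-01 S/cm

3.771e-01


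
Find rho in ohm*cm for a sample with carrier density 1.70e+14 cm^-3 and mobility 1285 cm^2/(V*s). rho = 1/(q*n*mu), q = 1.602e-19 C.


Step 1: sigma = q * n * mu = 1.602e-19 * 1.70e+14 * 1285 = 3.49957e-02 S/cm
Step 2: rho = 1 / sigma = 1 / 3.49957e-02 = 28.57 ohm*cm

28.57


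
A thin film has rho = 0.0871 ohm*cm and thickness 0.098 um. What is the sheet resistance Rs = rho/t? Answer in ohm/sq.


Step 1: Convert thickness to cm: t = 0.098 um = 9.8000e-06 cm
Step 2: Rs = rho / t = 0.0871 / 9.8000e-06
Step 3: Rs = 8887.8 ohm/sq

8887.8


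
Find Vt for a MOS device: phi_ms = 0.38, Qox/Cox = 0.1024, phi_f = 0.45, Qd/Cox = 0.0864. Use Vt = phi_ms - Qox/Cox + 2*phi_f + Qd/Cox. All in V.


Step 1: Vt = phi_ms - Qox/Cox + 2*phi_f + Qd/Cox
Step 2: Vt = 0.38 - 0.1024 + 2*0.45 + 0.0864
Step 3: Vt = 0.38 - 0.1024 + 0.9 + 0.0864
Step 4: Vt = 1.264 V

1.264


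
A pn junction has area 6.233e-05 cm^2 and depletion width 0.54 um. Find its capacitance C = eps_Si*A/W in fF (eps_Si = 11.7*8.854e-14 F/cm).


Step 1: eps_Si = 11.7 * 8.854e-14 = 1.035918e-12 F/cm
Step 2: W in cm = 0.54 * 1e-4 = 5.40e-05 cm
Step 3: C = 1.035918e-12 * 6.233e-05 / 5.40e-05 = 1.195718e-12 F
Step 4: C = 1195.72 fF

1195.72


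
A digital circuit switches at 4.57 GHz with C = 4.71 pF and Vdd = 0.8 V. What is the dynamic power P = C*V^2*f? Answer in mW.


Step 1: V^2 = 0.8^2 = 0.64 V^2
Step 2: P = C*V^2*f = 4.71e-12 F * 0.64 * 4.57e9 Hz
Step 3: P = 1.3775808e-02 W
Step 4: P = 13.776 mW

13.776


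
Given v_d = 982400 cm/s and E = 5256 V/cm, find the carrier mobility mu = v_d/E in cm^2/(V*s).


Step 1: mu = v_d / E
Step 2: mu = 982400 / 5256
Step 3: mu = 186.91 cm^2/(V*s)

186.91


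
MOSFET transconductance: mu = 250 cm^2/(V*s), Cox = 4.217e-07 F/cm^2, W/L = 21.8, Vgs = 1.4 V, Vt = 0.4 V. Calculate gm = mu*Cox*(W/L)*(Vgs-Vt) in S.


Step 1: Vov = Vgs - Vt = 1.4 - 0.4 = 1.0 V
Step 2: gm = mu * Cox * (W/L) * Vov
Step 3: gm = 250 * 4.217e-07 * 21.8 * 1.0 = 2.30e-03 S

2.30e-03


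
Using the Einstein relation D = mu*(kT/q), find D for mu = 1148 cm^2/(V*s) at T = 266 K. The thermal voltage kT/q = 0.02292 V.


Step 1: D = mu * (kT/q)
Step 2: D = 1148 * 0.02292
Step 3: D = 26.31 cm^2/s

26.31


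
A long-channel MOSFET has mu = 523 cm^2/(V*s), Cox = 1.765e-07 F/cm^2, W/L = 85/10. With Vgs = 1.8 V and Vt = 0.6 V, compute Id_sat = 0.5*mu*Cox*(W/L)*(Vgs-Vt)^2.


Step 1: Overdrive voltage Vov = Vgs - Vt = 1.8 - 0.6 = 1.2 V
Step 2: W/L = 85/10 = 8.5
Step 3: Id = 0.5 * 523 * 1.765e-07 * 8.5 * 1.2^2
Step 4: Id = 5.65e-04 A

5.65e-04


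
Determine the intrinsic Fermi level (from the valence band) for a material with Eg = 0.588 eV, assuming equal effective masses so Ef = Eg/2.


Step 1: For an intrinsic semiconductor, the Fermi level sits at midgap.
Step 2: Ef = Eg / 2 = 0.588 / 2 = 0.294 eV

0.294


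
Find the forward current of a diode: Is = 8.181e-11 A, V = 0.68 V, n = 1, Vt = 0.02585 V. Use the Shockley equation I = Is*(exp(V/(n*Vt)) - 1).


Step 1: V/(n*Vt) = 0.68/(1*0.02585) = 26.3056
Step 2: exp(26.3056) = 2.6569e+11
Step 3: I = 8.181e-11 * (2.6569e+11 - 1) = 2.17e+01 A

2.17e+01


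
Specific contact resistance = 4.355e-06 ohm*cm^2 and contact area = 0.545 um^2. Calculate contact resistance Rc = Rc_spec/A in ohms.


Step 1: Convert area to cm^2: 0.545 um^2 = 5.4500e-09 cm^2
Step 2: Rc = Rc_spec / A = 4.355e-06 / 5.4500e-09
Step 3: Rc = 7.99e+02 ohms

7.99e+02


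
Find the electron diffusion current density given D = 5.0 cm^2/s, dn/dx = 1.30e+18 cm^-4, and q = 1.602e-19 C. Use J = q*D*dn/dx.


Step 1: J = q * D * (dn/dx)
Step 2: J = 1.602e-19 * 5.0 * 1.30e+18
Step 3: J = 1.04e+00 A/cm^2

1.04e+00


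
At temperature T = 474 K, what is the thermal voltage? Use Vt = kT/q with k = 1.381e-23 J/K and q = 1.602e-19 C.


Step 1: kT = 1.381e-23 * 474 = 6.54594e-21 J
Step 2: Vt = kT/q = 6.54594e-21 / 1.602e-19
Step 3: Vt = 0.04086 V

0.04086


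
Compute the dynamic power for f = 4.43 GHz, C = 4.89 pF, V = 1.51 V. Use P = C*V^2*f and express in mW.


Step 1: V^2 = 1.51^2 = 2.2801 V^2
Step 2: P = C*V^2*f = 4.89e-12 F * 2.2801 * 4.43e9 Hz
Step 3: P = 4.939312227e-02 W
Step 4: P = 49.393 mW

49.393


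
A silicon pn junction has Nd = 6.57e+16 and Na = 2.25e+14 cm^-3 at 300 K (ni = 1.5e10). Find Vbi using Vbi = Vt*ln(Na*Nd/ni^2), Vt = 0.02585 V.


Step 1: Compute Na*Nd/ni^2 = 2.25e+14 * 6.57e+16 / (1.5e10)^2 = 6.5700e+10
Step 2: ln(6.5700e+10) = 24.9084
Step 3: Vbi = 0.02585 * 24.9084 = 0.644 V

0.644


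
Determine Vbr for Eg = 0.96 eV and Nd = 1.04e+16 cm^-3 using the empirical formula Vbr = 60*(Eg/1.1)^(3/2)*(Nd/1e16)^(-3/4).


Step 1: Eg/1.1 = 0.96/1.1 = 0.872727
Step 2: (Eg/1.1)^1.5 = 0.872727^1.5 = 0.815300
Step 3: (Nd/1e16)^(-0.75) = (1.04)^(-0.75) = 0.971013
Step 4: Vbr = 60 * 0.815300 * 0.971013 = 47.5 V

47.5


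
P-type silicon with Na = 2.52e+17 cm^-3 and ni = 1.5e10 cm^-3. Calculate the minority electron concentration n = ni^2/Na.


Step 1: Majority hole concentration p ≈ Na = 2.52e+17 cm^-3
Step 2: n = ni^2 / Na = (1.5e10)^2 / 2.52e+17
Step 3: n = 8.93e+02 cm^-3

8.93e+02


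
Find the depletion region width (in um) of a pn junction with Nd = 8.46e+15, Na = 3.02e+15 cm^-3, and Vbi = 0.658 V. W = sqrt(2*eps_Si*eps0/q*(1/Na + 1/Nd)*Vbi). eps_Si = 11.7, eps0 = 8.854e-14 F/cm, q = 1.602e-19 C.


Step 1: 1/Na + 1/Nd = 1/3.02e+15 + 1/8.46e+15 = 4.49329e-16
Step 2: 2*eps*eps0/q = 2*11.7*8.854e-14/1.602e-19 = 1.293281e+07
Step 3: W^2 = 1.293281e+07 * 4.49329e-16 * 0.658 = 3.82369e-09
Step 4: W = sqrt(3.82369e-09) = 6.184e-05 cm = 0.6184 um

0.6184


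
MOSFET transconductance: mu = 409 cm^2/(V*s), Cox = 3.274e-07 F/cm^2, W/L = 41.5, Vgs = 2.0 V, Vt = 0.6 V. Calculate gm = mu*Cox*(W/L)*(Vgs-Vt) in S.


Step 1: Vov = Vgs - Vt = 2.0 - 0.6 = 1.4 V
Step 2: gm = mu * Cox * (W/L) * Vov
Step 3: gm = 409 * 3.274e-07 * 41.5 * 1.4 = 7.78e-03 S

7.78e-03


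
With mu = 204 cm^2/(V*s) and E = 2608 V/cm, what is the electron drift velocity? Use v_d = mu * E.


Step 1: v_d = mu * E
Step 2: v_d = 204 * 2608 = 532032
Step 3: v_d = 5.32e+05 cm/s

5.32e+05


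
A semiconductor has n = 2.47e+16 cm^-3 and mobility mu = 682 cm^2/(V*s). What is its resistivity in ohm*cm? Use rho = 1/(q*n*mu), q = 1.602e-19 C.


Step 1: sigma = q * n * mu = 1.602e-19 * 2.47e+16 * 682 = 2.69863e+00 S/cm
Step 2: rho = 1 / sigma = 1 / 2.69863e+00 = 0.3706 ohm*cm

0.3706


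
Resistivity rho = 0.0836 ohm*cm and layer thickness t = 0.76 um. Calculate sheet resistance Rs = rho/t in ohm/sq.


Step 1: Convert thickness to cm: t = 0.76 um = 7.6000e-05 cm
Step 2: Rs = rho / t = 0.0836 / 7.6000e-05
Step 3: Rs = 1100.0 ohm/sq

1100.0


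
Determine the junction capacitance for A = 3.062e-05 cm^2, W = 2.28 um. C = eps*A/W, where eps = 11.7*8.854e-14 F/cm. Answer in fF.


Step 1: eps_Si = 11.7 * 8.854e-14 = 1.035918e-12 F/cm
Step 2: W in cm = 2.28 * 1e-4 = 2.28e-04 cm
Step 3: C = 1.035918e-12 * 3.062e-05 / 2.28e-04 = 1.391220e-13 F
Step 4: C = 139.12 fF

139.12


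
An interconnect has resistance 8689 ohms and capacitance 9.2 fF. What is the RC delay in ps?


Step 1: tau = R * C
Step 2: tau = 8689 * 9.2 fF = 8689 * 9.2e-15 F
Step 3: tau = 7.99388e-11 s = 79.9388 ps

79.9388


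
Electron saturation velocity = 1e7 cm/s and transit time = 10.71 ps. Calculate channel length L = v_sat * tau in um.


Step 1: tau in seconds = 10.71 ps * 1e-12 = 1.0710e-11 s
Step 2: L = v_sat * tau = 1e7 * 1.0710e-11 = 1.0710e-04 cm
Step 3: L in um = 1.0710e-04 * 1e4 = 1.071 um

1.071


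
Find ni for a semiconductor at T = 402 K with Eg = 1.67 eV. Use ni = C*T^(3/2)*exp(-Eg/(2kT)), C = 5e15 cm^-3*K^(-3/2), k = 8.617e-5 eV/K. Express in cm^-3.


Step 1: Compute kT = 8.617e-5 * 402 = 0.03464034 eV
Step 2: Exponent = -Eg/(2kT) = -1.67/(2*0.03464034) = -24.10484
Step 3: T^(3/2) = 402^1.5 = 8060.07
Step 4: ni = 5e15 * 8060.07 * exp(-24.10484) = 1.37e+09 cm^-3

1.37e+09


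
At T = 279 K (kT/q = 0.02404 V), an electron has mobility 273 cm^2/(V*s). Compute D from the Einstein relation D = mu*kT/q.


Step 1: D = mu * (kT/q)
Step 2: D = 273 * 0.02404
Step 3: D = 6.56 cm^2/s

6.56


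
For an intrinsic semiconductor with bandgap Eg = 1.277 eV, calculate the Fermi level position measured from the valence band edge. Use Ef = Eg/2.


Step 1: For an intrinsic semiconductor, the Fermi level sits at midgap.
Step 2: Ef = Eg / 2 = 1.277 / 2 = 0.6385 eV

0.6385


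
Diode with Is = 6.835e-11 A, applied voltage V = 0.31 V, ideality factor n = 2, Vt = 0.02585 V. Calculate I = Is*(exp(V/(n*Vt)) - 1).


Step 1: V/(n*Vt) = 0.31/(2*0.02585) = 5.9961
Step 2: exp(5.9961) = 4.0186e+02
Step 3: I = 6.835e-11 * (4.0186e+02 - 1) = 2.74e-08 A

2.74e-08


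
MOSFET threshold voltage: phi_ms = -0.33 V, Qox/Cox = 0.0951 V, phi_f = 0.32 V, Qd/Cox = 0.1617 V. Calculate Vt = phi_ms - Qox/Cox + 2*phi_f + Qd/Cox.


Step 1: Vt = phi_ms - Qox/Cox + 2*phi_f + Qd/Cox
Step 2: Vt = -0.33 - 0.0951 + 2*0.32 + 0.1617
Step 3: Vt = -0.33 - 0.0951 + 0.64 + 0.1617
Step 4: Vt = 0.3766 V

0.3766


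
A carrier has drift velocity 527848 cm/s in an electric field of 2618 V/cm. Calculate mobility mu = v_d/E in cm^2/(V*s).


Step 1: mu = v_d / E
Step 2: mu = 527848 / 2618
Step 3: mu = 201.62 cm^2/(V*s)

201.62


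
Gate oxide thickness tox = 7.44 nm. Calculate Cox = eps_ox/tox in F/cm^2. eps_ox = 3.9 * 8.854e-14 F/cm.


Step 1: eps_ox = 3.9 * 8.854e-14 = 3.45306e-13 F/cm
Step 2: tox in cm = 7.44 nm * 1e-7 = 7.4400e-07 cm
Step 3: Cox = 3.45306e-13 / 7.4400e-07 = 4.64e-07 F/cm^2

4.64e-07


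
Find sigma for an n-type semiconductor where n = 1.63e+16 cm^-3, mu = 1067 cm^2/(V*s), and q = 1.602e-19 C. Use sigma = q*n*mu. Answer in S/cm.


Step 1: sigma = q * n * mu
Step 2: sigma = 1.602e-19 * 1.63e+16 * 1067
Step 3: sigma = 2.786e+00 S/cm

2.786e+00


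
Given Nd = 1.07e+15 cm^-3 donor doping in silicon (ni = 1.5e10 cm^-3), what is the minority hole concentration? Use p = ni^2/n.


Step 1: Since Nd >> ni, n ≈ Nd = 1.07e+15 cm^-3
Step 2: p = ni^2 / n = (1.5e10)^2 / 1.07e+15
Step 3: p = 2.25e20 / 1.07e+15 = 2.10e+05 cm^-3

2.10e+05


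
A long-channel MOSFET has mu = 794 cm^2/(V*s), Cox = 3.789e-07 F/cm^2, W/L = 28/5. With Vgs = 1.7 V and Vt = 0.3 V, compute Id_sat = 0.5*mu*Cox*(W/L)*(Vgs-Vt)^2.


Step 1: Overdrive voltage Vov = Vgs - Vt = 1.7 - 0.3 = 1.4 V
Step 2: W/L = 28/5 = 5.6
Step 3: Id = 0.5 * 794 * 3.789e-07 * 5.6 * 1.4^2
Step 4: Id = 1.65e-03 A

1.65e-03


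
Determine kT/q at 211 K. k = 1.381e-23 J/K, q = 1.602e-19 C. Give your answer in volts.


Step 1: kT = 1.381e-23 * 211 = 2.91391e-21 J
Step 2: Vt = kT/q = 2.91391e-21 / 1.602e-19
Step 3: Vt = 0.01819 V

0.01819


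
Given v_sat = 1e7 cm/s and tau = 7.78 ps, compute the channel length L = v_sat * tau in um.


Step 1: tau in seconds = 7.78 ps * 1e-12 = 7.7800e-12 s
Step 2: L = v_sat * tau = 1e7 * 7.7800e-12 = 7.7800e-05 cm
Step 3: L in um = 7.7800e-05 * 1e4 = 0.778 um

0.778


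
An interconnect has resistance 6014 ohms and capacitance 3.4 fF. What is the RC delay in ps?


Step 1: tau = R * C
Step 2: tau = 6014 * 3.4 fF = 6014 * 3.4e-15 F
Step 3: tau = 2.04476e-11 s = 20.4476 ps

20.4476


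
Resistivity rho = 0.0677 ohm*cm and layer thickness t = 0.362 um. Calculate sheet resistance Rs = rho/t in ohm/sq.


Step 1: Convert thickness to cm: t = 0.362 um = 3.6200e-05 cm
Step 2: Rs = rho / t = 0.0677 / 3.6200e-05
Step 3: Rs = 1870.2 ohm/sq

1870.2


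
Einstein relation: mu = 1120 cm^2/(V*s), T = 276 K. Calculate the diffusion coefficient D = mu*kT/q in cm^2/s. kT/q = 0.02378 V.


Step 1: D = mu * (kT/q)
Step 2: D = 1120 * 0.02378
Step 3: D = 26.63 cm^2/s

26.63


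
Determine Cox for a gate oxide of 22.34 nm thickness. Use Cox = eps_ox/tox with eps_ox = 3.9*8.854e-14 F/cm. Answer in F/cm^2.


Step 1: eps_ox = 3.9 * 8.854e-14 = 3.45306e-13 F/cm
Step 2: tox in cm = 22.34 nm * 1e-7 = 2.2340e-06 cm
Step 3: Cox = 3.45306e-13 / 2.2340e-06 = 1.55e-07 F/cm^2

1.55e-07


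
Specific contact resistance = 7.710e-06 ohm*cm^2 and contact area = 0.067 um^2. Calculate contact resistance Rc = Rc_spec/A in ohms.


Step 1: Convert area to cm^2: 0.067 um^2 = 6.7000e-10 cm^2
Step 2: Rc = Rc_spec / A = 7.710e-06 / 6.7000e-10
Step 3: Rc = 1.15e+04 ohms

1.15e+04


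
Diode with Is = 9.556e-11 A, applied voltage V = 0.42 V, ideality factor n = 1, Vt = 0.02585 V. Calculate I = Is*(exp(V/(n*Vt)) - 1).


Step 1: V/(n*Vt) = 0.42/(1*0.02585) = 16.2476
Step 2: exp(16.2476) = 1.1383e+07
Step 3: I = 9.556e-11 * (1.1383e+07 - 1) = 1.09e-03 A

1.09e-03


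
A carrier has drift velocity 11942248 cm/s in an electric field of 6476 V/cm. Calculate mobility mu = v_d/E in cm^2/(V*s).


Step 1: mu = v_d / E
Step 2: mu = 11942248 / 6476
Step 3: mu = 1844.08 cm^2/(V*s)

1844.08


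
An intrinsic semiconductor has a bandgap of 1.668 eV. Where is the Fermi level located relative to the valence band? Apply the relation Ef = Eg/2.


Step 1: For an intrinsic semiconductor, the Fermi level sits at midgap.
Step 2: Ef = Eg / 2 = 1.668 / 2 = 0.834 eV

0.834


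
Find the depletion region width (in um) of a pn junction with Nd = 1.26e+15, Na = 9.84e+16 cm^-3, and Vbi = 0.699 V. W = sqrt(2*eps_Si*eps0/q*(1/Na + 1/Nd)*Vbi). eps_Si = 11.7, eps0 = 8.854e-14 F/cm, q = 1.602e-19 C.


Step 1: 1/Na + 1/Nd = 1/9.84e+16 + 1/1.26e+15 = 8.03813e-16
Step 2: 2*eps*eps0/q = 2*11.7*8.854e-14/1.602e-19 = 1.293281e+07
Step 3: W^2 = 1.293281e+07 * 8.03813e-16 * 0.699 = 7.26650e-09
Step 4: W = sqrt(7.26650e-09) = 8.524e-05 cm = 0.8524 um

0.8524


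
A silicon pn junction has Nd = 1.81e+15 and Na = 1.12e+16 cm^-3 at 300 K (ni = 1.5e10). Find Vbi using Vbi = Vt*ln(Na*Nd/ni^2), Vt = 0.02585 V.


Step 1: Compute Na*Nd/ni^2 = 1.12e+16 * 1.81e+15 / (1.5e10)^2 = 9.0098e+10
Step 2: ln(9.0098e+10) = 25.2242
Step 3: Vbi = 0.02585 * 25.2242 = 0.652 V

0.652


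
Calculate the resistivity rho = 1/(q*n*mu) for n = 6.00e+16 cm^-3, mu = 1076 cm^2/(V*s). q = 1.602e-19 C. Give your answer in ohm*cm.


Step 1: sigma = q * n * mu = 1.602e-19 * 6.00e+16 * 1076 = 1.03425e+01 S/cm
Step 2: rho = 1 / sigma = 1 / 1.03425e+01 = 0.09669 ohm*cm

0.09669


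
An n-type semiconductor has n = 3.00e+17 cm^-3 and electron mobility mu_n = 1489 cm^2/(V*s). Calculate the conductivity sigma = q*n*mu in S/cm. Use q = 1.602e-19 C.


Step 1: sigma = q * n * mu
Step 2: sigma = 1.602e-19 * 3.00e+17 * 1489
Step 3: sigma = 7.156e+01 S/cm

7.156e+01


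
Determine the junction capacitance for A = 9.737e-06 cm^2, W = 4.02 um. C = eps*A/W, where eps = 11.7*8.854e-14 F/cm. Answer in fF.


Step 1: eps_Si = 11.7 * 8.854e-14 = 1.035918e-12 F/cm
Step 2: W in cm = 4.02 * 1e-4 = 4.02e-04 cm
Step 3: C = 1.035918e-12 * 9.737e-06 / 4.02e-04 = 2.509138e-14 F
Step 4: C = 25.09 fF

25.09


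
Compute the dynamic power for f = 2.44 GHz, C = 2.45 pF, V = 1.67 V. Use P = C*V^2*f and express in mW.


Step 1: V^2 = 1.67^2 = 2.7889 V^2
Step 2: P = C*V^2*f = 2.45e-12 F * 2.7889 * 2.44e9 Hz
Step 3: P = 1.66720442e-02 W
Step 4: P = 16.672 mW

16.672


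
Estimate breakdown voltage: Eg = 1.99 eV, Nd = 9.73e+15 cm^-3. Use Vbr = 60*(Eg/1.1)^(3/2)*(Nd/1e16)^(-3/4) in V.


Step 1: Eg/1.1 = 1.99/1.1 = 1.809091
Step 2: (Eg/1.1)^1.5 = 1.809091^1.5 = 2.433272
Step 3: (Nd/1e16)^(-0.75) = (0.973)^(-0.75) = 1.020741
Step 4: Vbr = 60 * 2.433272 * 1.020741 = 149.0 V

149.0


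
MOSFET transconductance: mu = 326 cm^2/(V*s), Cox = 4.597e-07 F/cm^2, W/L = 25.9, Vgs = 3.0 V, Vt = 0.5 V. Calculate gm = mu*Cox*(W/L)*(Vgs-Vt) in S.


Step 1: Vov = Vgs - Vt = 3.0 - 0.5 = 2.5 V
Step 2: gm = mu * Cox * (W/L) * Vov
Step 3: gm = 326 * 4.597e-07 * 25.9 * 2.5 = 9.70e-03 S

9.70e-03


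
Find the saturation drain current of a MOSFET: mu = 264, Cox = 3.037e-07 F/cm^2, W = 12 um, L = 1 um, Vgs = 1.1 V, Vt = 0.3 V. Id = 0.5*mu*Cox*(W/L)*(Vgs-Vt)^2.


Step 1: Overdrive voltage Vov = Vgs - Vt = 1.1 - 0.3 = 0.8 V
Step 2: W/L = 12/1 = 12
Step 3: Id = 0.5 * 264 * 3.037e-07 * 12 * 0.8^2
Step 4: Id = 3.08e-04 A

3.08e-04


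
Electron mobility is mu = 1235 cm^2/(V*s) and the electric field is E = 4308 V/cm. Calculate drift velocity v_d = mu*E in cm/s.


Step 1: v_d = mu * E
Step 2: v_d = 1235 * 4308 = 5320380
Step 3: v_d = 5.32e+06 cm/s

5.32e+06


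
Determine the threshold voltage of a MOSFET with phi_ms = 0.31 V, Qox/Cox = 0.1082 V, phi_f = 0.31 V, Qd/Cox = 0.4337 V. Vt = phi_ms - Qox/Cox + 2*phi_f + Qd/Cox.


Step 1: Vt = phi_ms - Qox/Cox + 2*phi_f + Qd/Cox
Step 2: Vt = 0.31 - 0.1082 + 2*0.31 + 0.4337
Step 3: Vt = 0.31 - 0.1082 + 0.62 + 0.4337
Step 4: Vt = 1.2555 V

1.2555


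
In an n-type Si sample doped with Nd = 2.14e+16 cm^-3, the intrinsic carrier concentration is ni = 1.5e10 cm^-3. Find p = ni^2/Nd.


Step 1: Since Nd >> ni, n ≈ Nd = 2.14e+16 cm^-3
Step 2: p = ni^2 / n = (1.5e10)^2 / 2.14e+16
Step 3: p = 2.25e20 / 2.14e+16 = 1.05e+04 cm^-3

1.05e+04


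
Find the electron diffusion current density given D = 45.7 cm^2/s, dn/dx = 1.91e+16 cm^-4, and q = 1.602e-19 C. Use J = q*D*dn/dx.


Step 1: J = q * D * (dn/dx)
Step 2: J = 1.602e-19 * 45.7 * 1.91e+16
Step 3: J = 1.40e-01 A/cm^2

1.40e-01


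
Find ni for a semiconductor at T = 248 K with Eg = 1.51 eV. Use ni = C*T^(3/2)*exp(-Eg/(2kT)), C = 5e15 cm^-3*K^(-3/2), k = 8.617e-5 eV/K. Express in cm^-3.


Step 1: Compute kT = 8.617e-5 * 248 = 0.02137016 eV
Step 2: Exponent = -Eg/(2kT) = -1.51/(2*0.02137016) = -35.32964
Step 3: T^(3/2) = 248^1.5 = 3905.51
Step 4: ni = 5e15 * 3905.51 * exp(-35.32964) = 8.85e+03 cm^-3

8.85e+03
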